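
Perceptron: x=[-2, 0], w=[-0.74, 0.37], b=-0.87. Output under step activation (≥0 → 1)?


z = (-2)·(-0.74) + (0)·(0.37) - 0.87
  = 0.61
step(z) = 1 (z≥0)

1


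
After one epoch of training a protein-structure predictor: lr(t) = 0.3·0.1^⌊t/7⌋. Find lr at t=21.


n_drops = ⌊21/7⌋ = 3
lr = 0.3·0.1^3 = 0.3·0.001 = 0.0003

0.0003


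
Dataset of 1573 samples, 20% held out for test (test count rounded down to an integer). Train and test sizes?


Test = ⌊1573·20/100⌋ = 314
Train = 1573 - 314 = 1259

Train: 1259, Test: 314


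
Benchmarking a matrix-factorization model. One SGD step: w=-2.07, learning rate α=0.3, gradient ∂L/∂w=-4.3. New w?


w_new = w - α·∇
= -2.07 - 0.3·-4.3
= -2.07 + 1.29
= -0.78

-0.78


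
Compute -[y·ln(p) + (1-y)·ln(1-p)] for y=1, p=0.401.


BCE = -[y·ln(p) + (1-y)·ln(1-p)]
= -1·ln(0.401) - 0
= -ln(0.401) = 0.9138

0.9138


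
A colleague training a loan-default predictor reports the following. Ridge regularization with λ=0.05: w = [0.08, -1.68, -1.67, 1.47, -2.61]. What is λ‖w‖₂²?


‖w‖₂² = (0.08)² + (-1.68)² + (-1.67)² + (1.47)² + (-2.61)²
     = 0.0064 + 2.8224 + 2.7889 + 2.1609 + 6.8121
     = 14.5907
λ·‖w‖₂² = 0.05·14.5907 = 0.729535

0.729535


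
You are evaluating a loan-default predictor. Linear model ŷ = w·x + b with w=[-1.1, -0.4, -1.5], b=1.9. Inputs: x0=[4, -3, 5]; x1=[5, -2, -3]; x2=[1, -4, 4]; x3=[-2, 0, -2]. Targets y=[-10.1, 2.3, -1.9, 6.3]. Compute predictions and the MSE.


ŷ0 = (-1.1)·(4) + (-0.4)·(-3) + (-1.5)·(5) + 1.9 = -8.8
ŷ1 = (-1.1)·(5) + (-0.4)·(-2) + (-1.5)·(-3) + 1.9 = 1.7
ŷ2 = (-1.1)·(1) + (-0.4)·(-4) + (-1.5)·(4) + 1.9 = -3.6
ŷ3 = (-1.1)·(-2) + (-0.4)·(0) + (-1.5)·(-2) + 1.9 = 7.1
errors² = [1.69, 0.36, 2.89, 0.64]
MSE = 5.5800/4 = 1.395

1.395


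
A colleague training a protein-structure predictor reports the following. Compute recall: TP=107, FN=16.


Recall = TP/(TP+FN)
= 107/(107+16)
= 107/123 = 86.99%

86.99%


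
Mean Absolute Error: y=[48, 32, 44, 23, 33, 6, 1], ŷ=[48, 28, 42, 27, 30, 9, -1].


Absolute errors: |48-48|=0, |32-28|=4, |44-42|=2, |23-27|=4, |33-30|=3, |6-9|=3, |1+ 1|=2
Sum = 18
MAE = 18/7 = 18/7

18/7


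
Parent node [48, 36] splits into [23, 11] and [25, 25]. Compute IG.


Parent = [48, 36], H_parent = 0.9852
H_left = 0.9082 (n=34), H_right = 1 (n=50)
H_children = (34/84)·0.9082 + (50/84)·1 = 0.9628
IG = 0.9852 - 0.9628 = 0.0224

0.0224


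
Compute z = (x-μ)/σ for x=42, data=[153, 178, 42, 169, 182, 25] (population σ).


μ = 124.8333, σ = 65.4049
z = (42 - 124.8333)/65.4049 = -1.2665

-1.2665


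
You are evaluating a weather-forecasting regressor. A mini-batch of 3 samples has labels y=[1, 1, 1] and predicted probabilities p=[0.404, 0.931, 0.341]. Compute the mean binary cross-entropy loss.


L[0] = -ln(0.404) = 0.9063
L[1] = -ln(0.931) = 0.0715
L[2] = -ln(0.341) = 1.0759
mean = (0.9063 + 0.0715 + 1.0759)/3 = 0.6846

0.6846


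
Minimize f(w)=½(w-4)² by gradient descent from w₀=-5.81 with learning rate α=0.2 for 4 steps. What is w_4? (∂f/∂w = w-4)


step 1: grad = -5.81-4 = -9.81; w = -5.81 - 0.2·(-9.81) = -3.848
step 2: grad = -3.848-4 = -7.848; w = -3.848 - 0.2·(-7.848) = -2.2784
step 3: grad = -2.2784-4 = -6.2784; w = -2.2784 - 0.2·(-6.2784) = -1.02272
step 4: grad = -1.02272-4 = -5.02272; w = -1.02272 - 0.2·(-5.02272) = -0.018176

-0.018176


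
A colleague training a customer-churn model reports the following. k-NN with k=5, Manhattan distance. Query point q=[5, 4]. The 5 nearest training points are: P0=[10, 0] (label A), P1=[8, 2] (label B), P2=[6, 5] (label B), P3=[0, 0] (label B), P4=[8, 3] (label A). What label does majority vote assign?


d(q,P0) = 9  (label A)
d(q,P1) = 5  (label B)
d(q,P2) = 2  (label B)
d(q,P3) = 9  (label B)
d(q,P4) = 4  (label A)
Votes: A=2, B=3
Majority → B

B


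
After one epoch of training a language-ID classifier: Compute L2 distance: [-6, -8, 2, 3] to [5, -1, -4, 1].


d = √((-6-5)² + (-8+ 1)² + (2+ 4)² + (3-1)²)
  = √(121 + 49 + 36 + 4)
  = √210 = 14.4914

14.4914


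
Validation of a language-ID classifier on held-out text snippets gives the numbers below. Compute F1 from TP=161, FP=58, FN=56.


Precision = 161/219 = 0.7352
Recall = 161/217 = 0.7419
F1 = 2·P·R/(P+R) = 2·TP/(2·TP+FP+FN) = 322/(322+58+56) = 322/436 = 0.7385

0.7385


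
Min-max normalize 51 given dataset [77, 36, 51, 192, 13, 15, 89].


min=13, max=192
(51-13)/(192-13) = 38/179 = 0.2123

0.2123


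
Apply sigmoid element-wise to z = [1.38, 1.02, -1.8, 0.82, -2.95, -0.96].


σ(1.38) = 1/(1+e^-1.38) = 0.799
σ(1.02) = 1/(1+e^-1.02) = 0.735
σ(-1.8) = 1/(1+e^1.8) = 0.1419
σ(0.82) = 1/(1+e^-0.82) = 0.6942
σ(-2.95) = 1/(1+e^2.95) = 0.0497
σ(-0.96) = 1/(1+e^0.96) = 0.2769
result = [0.799, 0.735, 0.1419, 0.6942, 0.0497, 0.2769]

[0.799, 0.735, 0.1419, 0.6942, 0.0497, 0.2769]


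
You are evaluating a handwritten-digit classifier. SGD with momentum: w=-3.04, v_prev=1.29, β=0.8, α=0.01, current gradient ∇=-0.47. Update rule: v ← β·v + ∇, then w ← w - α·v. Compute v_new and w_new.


v_new = 0.8·1.29 - 0.47 = 1.032 - 0.47 = 0.562
w_new = -3.04 - 0.01·0.562 = -3.04 - 0.00562 = -3.04562

v_new=0.562, w_new=-3.04562


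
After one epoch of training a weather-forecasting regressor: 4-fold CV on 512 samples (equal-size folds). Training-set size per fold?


Fold size = 512/4 = 128
Training per fold = 512 - 128 = 384

384


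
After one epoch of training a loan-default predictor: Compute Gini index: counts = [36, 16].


Probabilities: [36/52, 16/52] ≈ [0.6923, 0.3077]
Σpᵢ² = (1296 + 256)/52² = 1552/2704
Gini = 1 - Σpᵢ² = 1 - 1552/2704 = 0.426

0.426


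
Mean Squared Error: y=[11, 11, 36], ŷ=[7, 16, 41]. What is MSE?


Squared errors: (11-7)²=16, (11-16)²=25, (36-41)²=25
Sum = 66
MSE = 66/3 = 22

22


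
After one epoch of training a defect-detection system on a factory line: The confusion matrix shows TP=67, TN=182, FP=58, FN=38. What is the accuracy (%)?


Accuracy = (TP+TN)/(TP+TN+FP+FN)
= (67+182)/(345)
= 249/345 = 72.17%

72.17%


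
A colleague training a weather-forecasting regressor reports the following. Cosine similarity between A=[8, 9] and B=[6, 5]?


A·B = 8·6 + 9·5 = 93
‖A‖ = √145 = 12.0416, ‖B‖ = √61 = 7.8102
cos = 93/(√145·√61) = 93/√8845 = 0.9889

0.9889


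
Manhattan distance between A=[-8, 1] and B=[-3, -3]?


d = |-8+ 3| + |1+ 3|
  = 5 + 4
  = 9

9


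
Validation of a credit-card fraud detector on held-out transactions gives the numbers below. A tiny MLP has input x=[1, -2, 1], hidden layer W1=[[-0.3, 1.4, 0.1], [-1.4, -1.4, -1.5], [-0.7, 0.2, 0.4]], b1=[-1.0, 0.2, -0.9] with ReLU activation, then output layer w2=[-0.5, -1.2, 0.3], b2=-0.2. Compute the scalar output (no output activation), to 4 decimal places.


z1[0] = (-0.3)·(1) + (1.4)·(-2) + (0.1)·(1) - 1.0 = -4.0
z1[1] = (-1.4)·(1) + (-1.4)·(-2) + (-1.5)·(1) + 0.2 = 0.1
z1[2] = (-0.7)·(1) + (0.2)·(-2) + (0.4)·(1) - 0.9 = -1.6
h = ReLU(z1) = [0.0, 0.1, 0.0]
output = (-0.5)·(0.0) + (-1.2)·(0.1) + (0.3)·(0.0) - 0.2 = -0.32

-0.32


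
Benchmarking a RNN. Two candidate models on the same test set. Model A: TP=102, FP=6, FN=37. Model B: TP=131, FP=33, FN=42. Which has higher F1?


Model A: P=102/108=0.9444, R=102/139=0.7338, F1=2PR/(P+R)=2TP/(2TP+FP+FN)=204/247=0.8259
Model B: P=131/164=0.7988, R=131/173=0.7572, F1=2PR/(P+R)=2TP/(2TP+FP+FN)=262/337=0.7774
0.8259 > 0.7774 → Model A

Model A


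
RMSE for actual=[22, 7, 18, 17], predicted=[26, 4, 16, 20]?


MSE = 38/4 = 9.5
RMSE = √(38/4) = 3.0822

3.0822


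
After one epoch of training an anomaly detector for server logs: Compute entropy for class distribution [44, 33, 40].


Probabilities: [44/117, 33/117, 40/117] ≈ [0.3761, 0.2821, 0.3419]
H = -((44/117)·log₂(44/117) + (33/117)·log₂(33/117) + (40/117)·log₂(40/117))
  = 1.575 bits

1.575 bits


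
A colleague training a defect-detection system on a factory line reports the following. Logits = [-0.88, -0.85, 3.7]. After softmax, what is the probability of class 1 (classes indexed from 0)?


Exponentials: e^-0.88=0.4148, e^-0.85=0.4274, e^3.7=40.4473
Sum = 41.2895
Softmax = [0.01, 0.0104, 0.9796]
p[1] = 0.4274/41.2895 = 0.0104

0.0104


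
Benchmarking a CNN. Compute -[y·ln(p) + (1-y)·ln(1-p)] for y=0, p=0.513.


BCE = -[y·ln(p) + (1-y)·ln(1-p)]
= -0 - 1·ln(1-0.513)
= -ln(0.487) = 0.7195

0.7195


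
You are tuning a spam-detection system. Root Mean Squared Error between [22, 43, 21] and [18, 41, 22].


MSE = 21/3 = 7
RMSE = √(21/3) = 2.6458

2.6458


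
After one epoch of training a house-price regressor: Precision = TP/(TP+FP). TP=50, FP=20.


Precision = TP/(TP+FP)
= 50/(50+20)
= 50/70 = 71.43%

71.43%


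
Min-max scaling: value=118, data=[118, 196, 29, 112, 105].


min=29, max=196
(118-29)/(196-29) = 89/167 = 0.5329

0.5329


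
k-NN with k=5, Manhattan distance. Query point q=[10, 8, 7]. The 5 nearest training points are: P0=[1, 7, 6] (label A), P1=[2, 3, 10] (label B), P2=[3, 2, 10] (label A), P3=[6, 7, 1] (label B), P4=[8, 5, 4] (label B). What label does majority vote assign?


d(q,P0) = 11  (label A)
d(q,P1) = 16  (label B)
d(q,P2) = 16  (label A)
d(q,P3) = 11  (label B)
d(q,P4) = 8  (label B)
Votes: A=2, B=3
Majority → B

B


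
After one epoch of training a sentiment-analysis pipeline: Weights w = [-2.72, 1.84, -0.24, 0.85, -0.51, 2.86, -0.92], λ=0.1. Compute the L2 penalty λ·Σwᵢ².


‖w‖₂² = (-2.72)² + (1.84)² + (-0.24)² + (0.85)² + (-0.51)² + (2.86)² + (-0.92)²
     = 7.3984 + 3.3856 + 0.0576 + 0.7225 + 0.2601 + 8.1796 + 0.8464
     = 20.8502
λ·‖w‖₂² = 0.1·20.8502 = 2.08502

2.08502


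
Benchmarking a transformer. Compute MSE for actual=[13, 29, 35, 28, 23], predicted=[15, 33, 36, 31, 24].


Squared errors: (13-15)²=4, (29-33)²=16, (35-36)²=1, (28-31)²=9, (23-24)²=1
Sum = 31
MSE = 31/5 = 31/5

31/5


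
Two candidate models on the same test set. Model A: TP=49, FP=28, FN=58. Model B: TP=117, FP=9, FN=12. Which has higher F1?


Model A: P=49/77=0.6364, R=49/107=0.4579, F1=2PR/(P+R)=2TP/(2TP+FP+FN)=98/184=0.5326
Model B: P=117/126=0.9286, R=117/129=0.907, F1=2PR/(P+R)=2TP/(2TP+FP+FN)=234/255=0.9176
0.5326 < 0.9176 → Model B

Model B


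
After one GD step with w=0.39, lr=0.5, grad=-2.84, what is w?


w_new = w - α·∇
= 0.39 - 0.5·-2.84
= 0.39 + 1.42
= 1.81

1.81


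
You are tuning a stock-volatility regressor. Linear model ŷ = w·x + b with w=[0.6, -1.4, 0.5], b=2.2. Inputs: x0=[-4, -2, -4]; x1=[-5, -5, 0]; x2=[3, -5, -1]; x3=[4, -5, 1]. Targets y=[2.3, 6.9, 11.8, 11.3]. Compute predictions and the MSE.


ŷ0 = (0.6)·(-4) + (-1.4)·(-2) + (0.5)·(-4) + 2.2 = 0.6
ŷ1 = (0.6)·(-5) + (-1.4)·(-5) + (0.5)·(0) + 2.2 = 6.2
ŷ2 = (0.6)·(3) + (-1.4)·(-5) + (0.5)·(-1) + 2.2 = 10.5
ŷ3 = (0.6)·(4) + (-1.4)·(-5) + (0.5)·(1) + 2.2 = 12.1
errors² = [2.89, 0.49, 1.69, 0.64]
MSE = 5.7100/4 = 1.4275

1.4275


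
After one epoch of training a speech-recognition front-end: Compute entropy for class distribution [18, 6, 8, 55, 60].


Probabilities: [18/147, 6/147, 8/147, 55/147, 60/147] ≈ [0.1224, 0.0408, 0.0544, 0.3741, 0.4082]
H = -((18/147)·log₂(18/147) + (6/147)·log₂(6/147) + (8/147)·log₂(8/147) + (55/147)·log₂(55/147) + (60/147)·log₂(60/147))
  = 1.8462 bits

1.8462 bits


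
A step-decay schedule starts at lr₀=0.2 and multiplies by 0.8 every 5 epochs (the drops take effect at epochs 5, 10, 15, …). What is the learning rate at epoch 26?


n_drops = ⌊26/5⌋ = 5
lr = 0.2·0.8^5 = 0.2·0.32768 = 0.065536

0.065536


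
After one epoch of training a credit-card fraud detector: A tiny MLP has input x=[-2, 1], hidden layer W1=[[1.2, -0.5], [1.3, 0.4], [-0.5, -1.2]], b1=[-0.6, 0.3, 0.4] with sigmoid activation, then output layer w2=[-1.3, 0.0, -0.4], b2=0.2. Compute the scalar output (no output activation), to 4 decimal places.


z1[0] = (1.2)·(-2) + (-0.5)·(1) - 0.6 = -3.5
z1[1] = (1.3)·(-2) + (0.4)·(1) + 0.3 = -1.9
z1[2] = (-0.5)·(-2) + (-1.2)·(1) + 0.4 = 0.2
h = sigmoid(z1) = [0.0293, 0.1301, 0.5498]
output = (-1.3)·(0.0293) + (0.0)·(0.1301) + (-0.4)·(0.5498) + 0.2 = -0.058

-0.058


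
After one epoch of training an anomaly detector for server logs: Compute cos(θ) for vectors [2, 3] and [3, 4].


A·B = 2·3 + 3·4 = 18
‖A‖ = √13 = 3.6056, ‖B‖ = √25 = 5
cos = 18/(√13·√25) = 18/√325 = 0.9985

0.9985


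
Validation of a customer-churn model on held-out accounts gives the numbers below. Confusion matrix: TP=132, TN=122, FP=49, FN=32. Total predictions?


Total = TP + TN + FP + FN
= 132 + 122 + 49 + 32
= 335
(Predicted positive: 181, predicted negative: 154)

335


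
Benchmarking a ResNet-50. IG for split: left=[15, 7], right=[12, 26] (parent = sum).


Parent = [27, 33], H_parent = 0.9928
H_left = 0.9024 (n=22), H_right = 0.8997 (n=38)
H_children = (22/60)·0.9024 + (38/60)·0.8997 = 0.9007
IG = 0.9928 - 0.9007 = 0.0921

0.0921


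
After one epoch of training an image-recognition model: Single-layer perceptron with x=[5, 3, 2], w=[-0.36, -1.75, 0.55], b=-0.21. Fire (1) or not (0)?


z = (5)·(-0.36) + (3)·(-1.75) + (2)·(0.55) - 0.21
  = -6.16
step(z) = 0 (z<0)

0


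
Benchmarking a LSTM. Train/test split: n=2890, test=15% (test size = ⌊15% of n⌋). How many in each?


Test = ⌊2890·15/100⌋ = 433
Train = 2890 - 433 = 2457

Train: 2457, Test: 433


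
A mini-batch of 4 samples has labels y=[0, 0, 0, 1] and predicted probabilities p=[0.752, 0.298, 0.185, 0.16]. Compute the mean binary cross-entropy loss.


L[0] = -ln(1-0.752) = -ln(0.248) = 1.3943
L[1] = -ln(1-0.298) = -ln(0.702) = 0.3538
L[2] = -ln(1-0.185) = -ln(0.815) = 0.2046
L[3] = -ln(0.16) = 1.8326
mean = (1.3943 + 0.3538 + 0.2046 + 1.8326)/4 = 0.9463

0.9463


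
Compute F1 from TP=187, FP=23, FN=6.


Precision = 187/210 = 0.8905
Recall = 187/193 = 0.9689
F1 = 2·P·R/(P+R) = 2·TP/(2·TP+FP+FN) = 374/(374+23+6) = 374/403 = 0.928

0.928


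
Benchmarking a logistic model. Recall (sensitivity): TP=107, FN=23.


Recall = TP/(TP+FN)
= 107/(107+23)
= 107/130 = 82.31%

82.31%


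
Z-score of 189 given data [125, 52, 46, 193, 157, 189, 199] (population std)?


μ = 137.2857, σ = 60.6317
z = (189 - 137.2857)/60.6317 = 0.8529

0.8529


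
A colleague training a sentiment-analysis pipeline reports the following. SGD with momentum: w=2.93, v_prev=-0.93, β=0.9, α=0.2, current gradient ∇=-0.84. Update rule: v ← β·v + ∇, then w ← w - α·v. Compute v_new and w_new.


v_new = 0.9·-0.93 - 0.84 = -0.837 - 0.84 = -1.677
w_new = 2.93 - 0.2·-1.677 = 2.93 + 0.3354 = 3.2654

v_new=-1.677, w_new=3.2654


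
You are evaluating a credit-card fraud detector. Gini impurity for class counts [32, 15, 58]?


Probabilities: [32/105, 15/105, 58/105] ≈ [0.3048, 0.1429, 0.5524]
Σpᵢ² = (1024 + 225 + 3364)/105² = 4613/11025
Gini = 1 - Σpᵢ² = 1 - 4613/11025 = 0.5816

0.5816


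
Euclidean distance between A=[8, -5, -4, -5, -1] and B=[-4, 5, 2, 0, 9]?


d = √((8+ 4)² + (-5-5)² + (-4-2)² + (-5-0)² + (-1-9)²)
  = √(144 + 100 + 36 + 25 + 100)
  = √405 = 20.1246

20.1246


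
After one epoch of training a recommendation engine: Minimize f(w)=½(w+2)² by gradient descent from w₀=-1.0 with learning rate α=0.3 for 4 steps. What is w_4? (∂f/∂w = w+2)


step 1: grad = -1+2 = 1; w = -1 - 0.3·(1) = -1.3
step 2: grad = -1.3+2 = 0.7; w = -1.3 - 0.3·(0.7) = -1.51
step 3: grad = -1.51+2 = 0.49; w = -1.51 - 0.3·(0.49) = -1.657
step 4: grad = -1.657+2 = 0.343; w = -1.657 - 0.3·(0.343) = -1.7599

-1.7599


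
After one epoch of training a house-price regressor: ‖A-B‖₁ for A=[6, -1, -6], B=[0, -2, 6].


d = |6-0| + |-1+ 2| + |-6-6|
  = 6 + 1 + 12
  = 19

19


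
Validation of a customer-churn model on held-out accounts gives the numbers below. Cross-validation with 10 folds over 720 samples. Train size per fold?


Fold size = 720/10 = 72
Training per fold = 720 - 72 = 648

648


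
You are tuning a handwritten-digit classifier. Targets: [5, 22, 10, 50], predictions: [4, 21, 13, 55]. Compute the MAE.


Absolute errors: |5-4|=1, |22-21|=1, |10-13|=3, |50-55|=5
Sum = 10
MAE = 10/4 = 5/2

5/2


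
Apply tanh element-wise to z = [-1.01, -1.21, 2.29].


tanh(-1.01) = -0.7658
tanh(-1.21) = -0.8367
tanh(2.29) = 0.9797
result = [-0.7658, -0.8367, 0.9797]

[-0.7658, -0.8367, 0.9797]


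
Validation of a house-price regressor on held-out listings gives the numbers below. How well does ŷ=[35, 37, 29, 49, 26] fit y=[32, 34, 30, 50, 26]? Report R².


ȳ = 34.4
SS_res = Σ(y-ŷ)² = 20
SS_tot = Σ(y-ȳ)² = 339.2
R² = 1 - SS_res/SS_tot = 1 - 0.059 = 0.941

0.941


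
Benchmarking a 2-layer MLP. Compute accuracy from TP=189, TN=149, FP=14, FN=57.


Accuracy = (TP+TN)/(TP+TN+FP+FN)
= (189+149)/(409)
= 338/409 = 82.64%

82.64%


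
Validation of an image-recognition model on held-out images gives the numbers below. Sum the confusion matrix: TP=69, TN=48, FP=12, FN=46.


Total = TP + TN + FP + FN
= 69 + 48 + 12 + 46
= 175
(Predicted positive: 81, predicted negative: 94)

175


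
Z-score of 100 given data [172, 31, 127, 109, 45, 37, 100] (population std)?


μ = 88.7143, σ = 49.0735
z = (100 - 88.7143)/49.0735 = 0.23

0.23


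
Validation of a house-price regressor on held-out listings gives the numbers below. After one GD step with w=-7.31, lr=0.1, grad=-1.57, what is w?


w_new = w - α·∇
= -7.31 - 0.1·-1.57
= -7.31 + 0.157
= -7.153

-7.153


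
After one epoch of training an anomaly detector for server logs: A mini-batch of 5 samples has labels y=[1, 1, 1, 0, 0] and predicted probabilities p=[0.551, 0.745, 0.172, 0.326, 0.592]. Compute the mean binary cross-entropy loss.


L[0] = -ln(0.551) = 0.596
L[1] = -ln(0.745) = 0.2944
L[2] = -ln(0.172) = 1.7603
L[3] = -ln(1-0.326) = -ln(0.674) = 0.3945
L[4] = -ln(1-0.592) = -ln(0.408) = 0.8965
mean = (0.596 + 0.2944 + 1.7603 + 0.3945 + 0.8965)/5 = 0.7883

0.7883


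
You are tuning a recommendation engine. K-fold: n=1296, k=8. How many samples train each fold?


Fold size = 1296/8 = 162
Training per fold = 1296 - 162 = 1134

1134


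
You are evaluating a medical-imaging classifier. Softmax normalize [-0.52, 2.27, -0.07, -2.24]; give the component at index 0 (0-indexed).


Exponentials: e^-0.52=0.5945, e^2.27=9.6794, e^-0.07=0.9324, e^-2.24=0.1065
Sum = 11.3128
Softmax = [0.0526, 0.8556, 0.0824, 0.0094]
p[0] = 0.5945/11.3128 = 0.0526

0.0526


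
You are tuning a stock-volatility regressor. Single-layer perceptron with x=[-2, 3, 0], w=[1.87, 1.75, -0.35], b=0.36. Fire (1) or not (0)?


z = (-2)·(1.87) + (3)·(1.75) + (0)·(-0.35) + 0.36
  = 1.87
step(z) = 1 (z≥0)

1


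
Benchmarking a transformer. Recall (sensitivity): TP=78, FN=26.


Recall = TP/(TP+FN)
= 78/(78+26)
= 78/104 = 75.0%

75.0%


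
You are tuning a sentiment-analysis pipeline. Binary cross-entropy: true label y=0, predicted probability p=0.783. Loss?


BCE = -[y·ln(p) + (1-y)·ln(1-p)]
= -0 - 1·ln(1-0.783)
= -ln(0.217) = 1.5279

1.5279


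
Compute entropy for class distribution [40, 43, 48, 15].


Probabilities: [40/146, 43/146, 48/146, 15/146] ≈ [0.274, 0.2945, 0.3288, 0.1027]
H = -((40/146)·log₂(40/146) + (43/146)·log₂(43/146) + (48/146)·log₂(48/146) + (15/146)·log₂(15/146))
  = 1.8961 bits

1.8961 bits


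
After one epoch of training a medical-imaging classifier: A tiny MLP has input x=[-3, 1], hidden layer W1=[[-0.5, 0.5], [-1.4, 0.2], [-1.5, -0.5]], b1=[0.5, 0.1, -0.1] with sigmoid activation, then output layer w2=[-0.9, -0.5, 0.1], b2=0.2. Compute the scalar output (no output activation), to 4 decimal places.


z1[0] = (-0.5)·(-3) + (0.5)·(1) + 0.5 = 2.5
z1[1] = (-1.4)·(-3) + (0.2)·(1) + 0.1 = 4.5
z1[2] = (-1.5)·(-3) + (-0.5)·(1) - 0.1 = 3.9
h = sigmoid(z1) = [0.9241, 0.989, 0.9802]
output = (-0.9)·(0.9241) + (-0.5)·(0.989) + (0.1)·(0.9802) + 0.2 = -1.0282

-1.0282


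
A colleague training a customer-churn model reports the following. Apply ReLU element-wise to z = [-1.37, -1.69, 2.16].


ReLU(-1.37) = max(0, -1.37) = 0.0
ReLU(-1.69) = max(0, -1.69) = 0.0
ReLU(2.16) = max(0, 2.16) = 2.16
result = [0.0, 0.0, 2.16]

[0.0, 0.0, 2.16]


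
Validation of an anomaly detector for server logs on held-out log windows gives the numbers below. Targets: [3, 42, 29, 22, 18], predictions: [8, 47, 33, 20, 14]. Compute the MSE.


Squared errors: (3-8)²=25, (42-47)²=25, (29-33)²=16, (22-20)²=4, (18-14)²=16
Sum = 86
MSE = 86/5 = 86/5

86/5


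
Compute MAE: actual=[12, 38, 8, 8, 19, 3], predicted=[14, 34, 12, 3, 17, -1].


Absolute errors: |12-14|=2, |38-34|=4, |8-12|=4, |8-3|=5, |19-17|=2, |3+ 1|=4
Sum = 21
MAE = 21/6 = 7/2

7/2


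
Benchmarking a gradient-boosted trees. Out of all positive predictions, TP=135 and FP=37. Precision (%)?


Precision = TP/(TP+FP)
= 135/(135+37)
= 135/172 = 78.49%

78.49%


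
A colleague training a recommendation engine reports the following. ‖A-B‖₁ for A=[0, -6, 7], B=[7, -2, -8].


d = |0-7| + |-6+ 2| + |7+ 8|
  = 7 + 4 + 15
  = 26

26


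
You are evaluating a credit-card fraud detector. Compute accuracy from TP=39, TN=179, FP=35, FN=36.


Accuracy = (TP+TN)/(TP+TN+FP+FN)
= (39+179)/(289)
= 218/289 = 75.43%

75.43%


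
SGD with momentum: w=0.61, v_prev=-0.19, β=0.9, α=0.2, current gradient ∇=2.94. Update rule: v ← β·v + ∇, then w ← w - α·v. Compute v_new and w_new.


v_new = 0.9·-0.19 + 2.94 = -0.171 + 2.94 = 2.769
w_new = 0.61 - 0.2·2.769 = 0.61 - 0.5538 = 0.0562

v_new=2.769, w_new=0.0562


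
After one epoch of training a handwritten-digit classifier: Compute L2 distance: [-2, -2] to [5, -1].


d = √((-2-5)² + (-2+ 1)²)
  = √(49 + 1)
  = √50 = 7.0711

7.0711


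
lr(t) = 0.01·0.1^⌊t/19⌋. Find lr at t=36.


n_drops = ⌊36/19⌋ = 1
lr = 0.01·0.1^1 = 0.01·0.1 = 0.001

0.001


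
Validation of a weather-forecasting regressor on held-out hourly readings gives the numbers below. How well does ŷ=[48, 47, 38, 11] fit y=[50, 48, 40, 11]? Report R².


ȳ = 37.25
SS_res = Σ(y-ŷ)² = 9
SS_tot = Σ(y-ȳ)² = 974.75
R² = 1 - SS_res/SS_tot = 1 - 0.0092 = 0.9908

0.9908


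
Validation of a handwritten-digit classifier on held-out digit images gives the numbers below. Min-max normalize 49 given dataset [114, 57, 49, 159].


min=49, max=159
(49-49)/(159-49) = 0/110 = 0.0

0.0


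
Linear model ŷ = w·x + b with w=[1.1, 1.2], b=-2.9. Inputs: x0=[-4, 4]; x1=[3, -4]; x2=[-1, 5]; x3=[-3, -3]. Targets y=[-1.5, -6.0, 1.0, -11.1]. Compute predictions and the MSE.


ŷ0 = (1.1)·(-4) + (1.2)·(4) - 2.9 = -2.5
ŷ1 = (1.1)·(3) + (1.2)·(-4) - 2.9 = -4.4
ŷ2 = (1.1)·(-1) + (1.2)·(5) - 2.9 = 2.0
ŷ3 = (1.1)·(-3) + (1.2)·(-3) - 2.9 = -9.8
errors² = [1.0, 2.56, 1.0, 1.69]
MSE = 6.2500/4 = 1.5625

1.5625


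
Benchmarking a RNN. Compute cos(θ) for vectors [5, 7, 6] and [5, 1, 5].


A·B = 5·5 + 7·1 + 6·5 = 62
‖A‖ = √110 = 10.4881, ‖B‖ = √51 = 7.1414
cos = 62/(√110·√51) = 62/√5610 = 0.8278

0.8278


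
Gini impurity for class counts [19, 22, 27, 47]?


Probabilities: [19/115, 22/115, 27/115, 47/115] ≈ [0.1652, 0.1913, 0.2348, 0.4087]
Σpᵢ² = (361 + 484 + 729 + 2209)/115² = 3783/13225
Gini = 1 - Σpᵢ² = 1 - 3783/13225 = 0.714

0.714


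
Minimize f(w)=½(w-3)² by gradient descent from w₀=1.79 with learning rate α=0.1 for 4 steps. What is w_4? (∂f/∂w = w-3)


step 1: grad = 1.79-3 = -1.21; w = 1.79 - 0.1·(-1.21) = 1.911
step 2: grad = 1.911-3 = -1.089; w = 1.911 - 0.1·(-1.089) = 2.0199
step 3: grad = 2.0199-3 = -0.9801; w = 2.0199 - 0.1·(-0.9801) = 2.11791
step 4: grad = 2.11791-3 = -0.88209; w = 2.11791 - 0.1·(-0.88209) = 2.206119

2.206119


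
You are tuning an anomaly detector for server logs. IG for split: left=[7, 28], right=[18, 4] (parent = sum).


Parent = [25, 32], H_parent = 0.9891
H_left = 0.7219 (n=35), H_right = 0.684 (n=22)
H_children = (35/57)·0.7219 + (22/57)·0.684 = 0.7073
IG = 0.9891 - 0.7073 = 0.2818

0.2818


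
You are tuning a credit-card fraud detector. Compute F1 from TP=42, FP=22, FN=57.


Precision = 42/64 = 0.6562
Recall = 42/99 = 0.4242
F1 = 2·P·R/(P+R) = 2·TP/(2·TP+FP+FN) = 84/(84+22+57) = 84/163 = 0.5153

0.5153


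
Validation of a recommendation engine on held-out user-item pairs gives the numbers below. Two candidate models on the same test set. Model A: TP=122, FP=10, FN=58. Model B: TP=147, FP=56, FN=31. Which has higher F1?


Model A: P=122/132=0.9242, R=122/180=0.6778, F1=2PR/(P+R)=2TP/(2TP+FP+FN)=244/312=0.7821
Model B: P=147/203=0.7241, R=147/178=0.8258, F1=2PR/(P+R)=2TP/(2TP+FP+FN)=294/381=0.7717
0.7821 > 0.7717 → Model A

Model A


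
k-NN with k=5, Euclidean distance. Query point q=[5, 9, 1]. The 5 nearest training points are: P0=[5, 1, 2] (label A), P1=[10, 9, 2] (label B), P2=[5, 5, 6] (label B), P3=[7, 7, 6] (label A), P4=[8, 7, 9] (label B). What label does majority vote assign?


d(q,P0) = 8.0623  (label A)
d(q,P1) = 5.099  (label B)
d(q,P2) = 6.4031  (label B)
d(q,P3) = 5.7446  (label A)
d(q,P4) = 8.775  (label B)
Votes: A=2, B=3
Majority → B

B


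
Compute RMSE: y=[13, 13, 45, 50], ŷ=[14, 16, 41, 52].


MSE = 30/4 = 7.5
RMSE = √(30/4) = 2.7386

2.7386


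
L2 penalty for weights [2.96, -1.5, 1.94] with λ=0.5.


‖w‖₂² = (2.96)² + (-1.5)² + (1.94)²
     = 8.7616 + 2.25 + 3.7636
     = 14.7752
λ·‖w‖₂² = 0.5·14.7752 = 7.3876

7.3876


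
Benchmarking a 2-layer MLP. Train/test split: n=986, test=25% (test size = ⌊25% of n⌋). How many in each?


Test = ⌊986·25/100⌋ = 246
Train = 986 - 246 = 740

Train: 740, Test: 246


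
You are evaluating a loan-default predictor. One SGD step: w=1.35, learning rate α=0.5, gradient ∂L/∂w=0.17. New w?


w_new = w - α·∇
= 1.35 - 0.5·0.17
= 1.35 - 0.085
= 1.265

1.265


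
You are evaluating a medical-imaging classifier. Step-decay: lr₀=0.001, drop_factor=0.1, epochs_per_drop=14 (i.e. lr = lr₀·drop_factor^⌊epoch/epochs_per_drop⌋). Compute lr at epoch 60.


n_drops = ⌊60/14⌋ = 4
lr = 0.001·0.1^4 = 0.001·0.0001 = 0.0000001

0.0000001


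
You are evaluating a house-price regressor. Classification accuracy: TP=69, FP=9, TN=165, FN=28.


Accuracy = (TP+TN)/(TP+TN+FP+FN)
= (69+165)/(271)
= 234/271 = 86.35%

86.35%


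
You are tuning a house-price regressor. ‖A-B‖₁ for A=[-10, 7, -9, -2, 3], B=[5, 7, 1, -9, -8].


d = |-10-5| + |7-7| + |-9-1| + |-2+ 9| + |3+ 8|
  = 15 + 0 + 10 + 7 + 11
  = 43

43


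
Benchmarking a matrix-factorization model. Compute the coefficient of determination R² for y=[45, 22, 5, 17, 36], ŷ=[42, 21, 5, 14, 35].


ȳ = 25
SS_res = Σ(y-ŷ)² = 20
SS_tot = Σ(y-ȳ)² = 994
R² = 1 - SS_res/SS_tot = 1 - 0.0201 = 0.9799

0.9799


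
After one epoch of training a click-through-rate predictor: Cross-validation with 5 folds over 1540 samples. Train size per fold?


Fold size = 1540/5 = 308
Training per fold = 1540 - 308 = 1232

1232


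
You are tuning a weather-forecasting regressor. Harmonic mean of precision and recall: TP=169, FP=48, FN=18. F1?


Precision = 169/217 = 0.7788
Recall = 169/187 = 0.9037
F1 = 2·P·R/(P+R) = 2·TP/(2·TP+FP+FN) = 338/(338+48+18) = 338/404 = 0.8366

0.8366


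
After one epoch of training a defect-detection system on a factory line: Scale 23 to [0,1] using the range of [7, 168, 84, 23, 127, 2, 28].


min=2, max=168
(23-2)/(168-2) = 21/166 = 0.1265

0.1265


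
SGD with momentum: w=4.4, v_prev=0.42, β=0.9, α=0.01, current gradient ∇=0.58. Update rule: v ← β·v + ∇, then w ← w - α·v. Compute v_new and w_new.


v_new = 0.9·0.42 + 0.58 = 0.378 + 0.58 = 0.958
w_new = 4.4 - 0.01·0.958 = 4.4 - 0.00958 = 4.39042

v_new=0.958, w_new=4.39042


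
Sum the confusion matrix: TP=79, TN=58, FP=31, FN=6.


Total = TP + TN + FP + FN
= 79 + 58 + 31 + 6
= 174
(Predicted positive: 110, predicted negative: 64)

174


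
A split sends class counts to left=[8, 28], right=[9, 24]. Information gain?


Parent = [17, 52], H_parent = 0.8055
H_left = 0.7642 (n=36), H_right = 0.8454 (n=33)
H_children = (36/69)·0.7642 + (33/69)·0.8454 = 0.803
IG = 0.8055 - 0.803 = 0.0025

0.0025


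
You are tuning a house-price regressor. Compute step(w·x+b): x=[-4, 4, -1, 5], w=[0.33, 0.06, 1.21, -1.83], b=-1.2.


z = (-4)·(0.33) + (4)·(0.06) + (-1)·(1.21) + (5)·(-1.83) - 1.2
  = -12.64
step(z) = 0 (z<0)

0


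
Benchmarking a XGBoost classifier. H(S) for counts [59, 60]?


Probabilities: [59/119, 60/119] ≈ [0.4958, 0.5042]
H = -((59/119)·log₂(59/119) + (60/119)·log₂(60/119))
  = 0.9999 bits

0.9999 bits


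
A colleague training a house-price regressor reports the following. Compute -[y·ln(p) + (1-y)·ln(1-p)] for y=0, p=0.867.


BCE = -[y·ln(p) + (1-y)·ln(1-p)]
= -0 - 1·ln(1-0.867)
= -ln(0.133) = 2.0174

2.0174


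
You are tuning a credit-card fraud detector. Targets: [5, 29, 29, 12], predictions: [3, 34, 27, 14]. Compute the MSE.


Squared errors: (5-3)²=4, (29-34)²=25, (29-27)²=4, (12-14)²=4
Sum = 37
MSE = 37/4 = 37/4

37/4


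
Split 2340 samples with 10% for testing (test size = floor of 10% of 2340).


Test = ⌊2340·10/100⌋ = 234
Train = 2340 - 234 = 2106

Train: 2106, Test: 234


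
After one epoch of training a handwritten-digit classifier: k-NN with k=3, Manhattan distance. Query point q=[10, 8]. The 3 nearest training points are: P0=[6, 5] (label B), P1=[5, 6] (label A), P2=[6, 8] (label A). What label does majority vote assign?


d(q,P0) = 7  (label B)
d(q,P1) = 7  (label A)
d(q,P2) = 4  (label A)
Votes: A=2, B=1
Majority → A

A


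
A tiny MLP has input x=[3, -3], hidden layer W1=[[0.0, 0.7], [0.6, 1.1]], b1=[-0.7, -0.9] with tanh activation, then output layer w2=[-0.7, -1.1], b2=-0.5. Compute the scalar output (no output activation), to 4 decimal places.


z1[0] = (0.0)·(3) + (0.7)·(-3) - 0.7 = -2.8
z1[1] = (0.6)·(3) + (1.1)·(-3) - 0.9 = -2.4
h = tanh(z1) = [-0.9926, -0.9837]
output = (-0.7)·(-0.9926) + (-1.1)·(-0.9837) - 0.5 = 1.2769

1.2769


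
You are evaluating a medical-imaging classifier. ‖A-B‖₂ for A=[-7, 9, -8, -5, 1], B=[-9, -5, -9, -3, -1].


d = √((-7+ 9)² + (9+ 5)² + (-8+ 9)² + (-5+ 3)² + (1+ 1)²)
  = √(4 + 196 + 1 + 4 + 4)
  = √209 = 14.4568

14.4568


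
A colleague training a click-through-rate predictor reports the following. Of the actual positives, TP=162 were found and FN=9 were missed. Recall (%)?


Recall = TP/(TP+FN)
= 162/(162+9)
= 162/171 = 94.74%

94.74%


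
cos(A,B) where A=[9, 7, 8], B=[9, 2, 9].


A·B = 9·9 + 7·2 + 8·9 = 167
‖A‖ = √194 = 13.9284, ‖B‖ = √166 = 12.8841
cos = 167/(√194·√166) = 167/√32204 = 0.9306

0.9306


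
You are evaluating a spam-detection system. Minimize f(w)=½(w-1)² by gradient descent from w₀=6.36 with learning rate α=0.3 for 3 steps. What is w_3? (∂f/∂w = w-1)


step 1: grad = 6.36-1 = 5.36; w = 6.36 - 0.3·(5.36) = 4.752
step 2: grad = 4.752-1 = 3.752; w = 4.752 - 0.3·(3.752) = 3.6264
step 3: grad = 3.6264-1 = 2.6264; w = 3.6264 - 0.3·(2.6264) = 2.83848

2.83848


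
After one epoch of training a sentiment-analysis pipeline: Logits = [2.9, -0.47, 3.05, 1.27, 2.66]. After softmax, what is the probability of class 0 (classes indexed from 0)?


Exponentials: e^2.9=18.1741, e^-0.47=0.625, e^3.05=21.1153, e^1.27=3.5609, e^2.66=14.2963
Sum = 57.7716
Softmax = [0.3146, 0.0108, 0.3655, 0.0616, 0.2475]
p[0] = 18.1741/57.7716 = 0.3146

0.3146


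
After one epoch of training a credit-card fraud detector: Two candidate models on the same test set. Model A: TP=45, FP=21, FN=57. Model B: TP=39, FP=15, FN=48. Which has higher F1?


Model A: P=45/66=0.6818, R=45/102=0.4412, F1=2PR/(P+R)=2TP/(2TP+FP+FN)=90/168=0.5357
Model B: P=39/54=0.7222, R=39/87=0.4483, F1=2PR/(P+R)=2TP/(2TP+FP+FN)=78/141=0.5532
0.5357 < 0.5532 → Model B

Model B


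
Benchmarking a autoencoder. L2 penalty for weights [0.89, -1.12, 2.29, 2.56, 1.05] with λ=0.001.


‖w‖₂² = (0.89)² + (-1.12)² + (2.29)² + (2.56)² + (1.05)²
     = 0.7921 + 1.2544 + 5.2441 + 6.5536 + 1.1025
     = 14.9467
λ·‖w‖₂² = 0.001·14.9467 = 0.014947

0.014947


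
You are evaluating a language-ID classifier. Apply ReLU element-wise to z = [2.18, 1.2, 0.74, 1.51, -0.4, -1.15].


ReLU(2.18) = max(0, 2.18) = 2.18
ReLU(1.2) = max(0, 1.2) = 1.2
ReLU(0.74) = max(0, 0.74) = 0.74
ReLU(1.51) = max(0, 1.51) = 1.51
ReLU(-0.4) = max(0, -0.4) = 0.0
ReLU(-1.15) = max(0, -1.15) = 0.0
result = [2.18, 1.2, 0.74, 1.51, 0.0, 0.0]

[2.18, 1.2, 0.74, 1.51, 0.0, 0.0]


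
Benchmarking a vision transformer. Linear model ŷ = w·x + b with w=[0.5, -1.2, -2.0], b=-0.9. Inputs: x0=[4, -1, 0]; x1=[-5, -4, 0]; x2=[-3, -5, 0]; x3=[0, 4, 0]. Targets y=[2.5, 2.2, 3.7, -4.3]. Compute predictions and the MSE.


ŷ0 = (0.5)·(4) + (-1.2)·(-1) + (-2.0)·(0) - 0.9 = 2.3
ŷ1 = (0.5)·(-5) + (-1.2)·(-4) + (-2.0)·(0) - 0.9 = 1.4
ŷ2 = (0.5)·(-3) + (-1.2)·(-5) + (-2.0)·(0) - 0.9 = 3.6
ŷ3 = (0.5)·(0) + (-1.2)·(4) + (-2.0)·(0) - 0.9 = -5.7
errors² = [0.04, 0.64, 0.01, 1.96]
MSE = 2.6500/4 = 0.6625

0.6625


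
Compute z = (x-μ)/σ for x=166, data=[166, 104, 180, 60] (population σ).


μ = 127.5, σ = 48.3399
z = (166 - 127.5)/48.3399 = 0.7964

0.7964


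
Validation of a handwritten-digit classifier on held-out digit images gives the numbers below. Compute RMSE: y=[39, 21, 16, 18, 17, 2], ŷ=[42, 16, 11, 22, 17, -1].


MSE = 84/6 = 14
RMSE = √(84/6) = 3.7417

3.7417


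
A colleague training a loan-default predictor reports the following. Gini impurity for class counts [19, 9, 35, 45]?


Probabilities: [19/108, 9/108, 35/108, 45/108] ≈ [0.1759, 0.0833, 0.3241, 0.4167]
Σpᵢ² = (361 + 81 + 1225 + 2025)/108² = 3692/11664
Gini = 1 - Σpᵢ² = 1 - 3692/11664 = 0.6835

0.6835


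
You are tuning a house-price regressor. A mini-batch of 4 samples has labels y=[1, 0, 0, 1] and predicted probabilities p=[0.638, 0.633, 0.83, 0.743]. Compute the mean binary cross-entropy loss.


L[0] = -ln(0.638) = 0.4494
L[1] = -ln(1-0.633) = -ln(0.367) = 1.0024
L[2] = -ln(1-0.83) = -ln(0.17) = 1.772
L[3] = -ln(0.743) = 0.2971
mean = (0.4494 + 1.0024 + 1.772 + 0.2971)/4 = 0.8802

0.8802


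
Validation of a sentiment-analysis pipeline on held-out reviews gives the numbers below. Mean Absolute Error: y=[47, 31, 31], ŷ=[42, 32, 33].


Absolute errors: |47-42|=5, |31-32|=1, |31-33|=2
Sum = 8
MAE = 8/3 = 8/3

8/3


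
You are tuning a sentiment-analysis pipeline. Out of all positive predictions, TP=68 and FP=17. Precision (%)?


Precision = TP/(TP+FP)
= 68/(68+17)
= 68/85 = 80.0%

80.0%


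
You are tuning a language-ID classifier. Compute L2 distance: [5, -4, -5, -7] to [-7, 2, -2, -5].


d = √((5+ 7)² + (-4-2)² + (-5+ 2)² + (-7+ 5)²)
  = √(144 + 36 + 9 + 4)
  = √193 = 13.8924

13.8924


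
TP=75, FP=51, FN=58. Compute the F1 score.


Precision = 75/126 = 0.5952
Recall = 75/133 = 0.5639
F1 = 2·P·R/(P+R) = 2·TP/(2·TP+FP+FN) = 150/(150+51+58) = 150/259 = 0.5792

0.5792


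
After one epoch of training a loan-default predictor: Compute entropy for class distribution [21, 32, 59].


Probabilities: [21/112, 32/112, 59/112] ≈ [0.1875, 0.2857, 0.5268]
H = -((21/112)·log₂(21/112) + (32/112)·log₂(32/112) + (59/112)·log₂(59/112))
  = 1.4563 bits

1.4563 bits


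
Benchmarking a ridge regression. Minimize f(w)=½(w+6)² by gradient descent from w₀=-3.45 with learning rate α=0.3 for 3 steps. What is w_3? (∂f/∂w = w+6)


step 1: grad = -3.45+6 = 2.55; w = -3.45 - 0.3·(2.55) = -4.215
step 2: grad = -4.215+6 = 1.785; w = -4.215 - 0.3·(1.785) = -4.7505
step 3: grad = -4.7505+6 = 1.2495; w = -4.7505 - 0.3·(1.2495) = -5.12535

-5.12535


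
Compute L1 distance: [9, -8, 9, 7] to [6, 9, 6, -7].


d = |9-6| + |-8-9| + |9-6| + |7+ 7|
  = 3 + 17 + 3 + 14
  = 37

37


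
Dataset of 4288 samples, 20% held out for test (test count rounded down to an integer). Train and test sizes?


Test = ⌊4288·20/100⌋ = 857
Train = 4288 - 857 = 3431

Train: 3431, Test: 857


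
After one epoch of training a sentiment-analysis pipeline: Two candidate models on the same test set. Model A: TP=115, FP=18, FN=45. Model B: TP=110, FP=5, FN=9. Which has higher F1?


Model A: P=115/133=0.8647, R=115/160=0.7188, F1=2PR/(P+R)=2TP/(2TP+FP+FN)=230/293=0.785
Model B: P=110/115=0.9565, R=110/119=0.9244, F1=2PR/(P+R)=2TP/(2TP+FP+FN)=220/234=0.9402
0.785 < 0.9402 → Model B

Model B


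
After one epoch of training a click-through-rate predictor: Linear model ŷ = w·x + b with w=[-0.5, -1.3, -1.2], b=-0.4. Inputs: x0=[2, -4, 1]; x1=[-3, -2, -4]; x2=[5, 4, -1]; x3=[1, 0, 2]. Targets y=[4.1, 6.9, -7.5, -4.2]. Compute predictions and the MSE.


ŷ0 = (-0.5)·(2) + (-1.3)·(-4) + (-1.2)·(1) - 0.4 = 2.6
ŷ1 = (-0.5)·(-3) + (-1.3)·(-2) + (-1.2)·(-4) - 0.4 = 8.5
ŷ2 = (-0.5)·(5) + (-1.3)·(4) + (-1.2)·(-1) - 0.4 = -6.9
ŷ3 = (-0.5)·(1) + (-1.3)·(0) + (-1.2)·(2) - 0.4 = -3.3
errors² = [2.25, 2.56, 0.36, 0.81]
MSE = 5.9800/4 = 1.495

1.495


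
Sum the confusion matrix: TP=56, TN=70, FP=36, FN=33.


Total = TP + TN + FP + FN
= 56 + 70 + 36 + 33
= 195
(Predicted positive: 92, predicted negative: 103)

195


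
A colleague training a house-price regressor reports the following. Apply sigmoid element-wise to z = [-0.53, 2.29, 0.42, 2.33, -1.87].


σ(-0.53) = 1/(1+e^0.53) = 0.3705
σ(2.29) = 1/(1+e^-2.29) = 0.908
σ(0.42) = 1/(1+e^-0.42) = 0.6035
σ(2.33) = 1/(1+e^-2.33) = 0.9113
σ(-1.87) = 1/(1+e^1.87) = 0.1335
result = [0.3705, 0.908, 0.6035, 0.9113, 0.1335]

[0.3705, 0.908, 0.6035, 0.9113, 0.1335]


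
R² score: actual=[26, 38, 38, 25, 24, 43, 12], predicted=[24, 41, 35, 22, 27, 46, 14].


ȳ = 29.4286
SS_res = Σ(y-ŷ)² = 53
SS_tot = Σ(y-ȳ)² = 695.71
R² = 1 - SS_res/SS_tot = 1 - 0.0762 = 0.9238

0.9238


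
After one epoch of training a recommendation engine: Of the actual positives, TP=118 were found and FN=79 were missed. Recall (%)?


Recall = TP/(TP+FN)
= 118/(118+79)
= 118/197 = 59.9%

59.9%


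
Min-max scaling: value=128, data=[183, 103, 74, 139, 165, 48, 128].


min=48, max=183
(128-48)/(183-48) = 80/135 = 0.5926

0.5926


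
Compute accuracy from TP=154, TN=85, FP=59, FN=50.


Accuracy = (TP+TN)/(TP+TN+FP+FN)
= (154+85)/(348)
= 239/348 = 68.68%

68.68%


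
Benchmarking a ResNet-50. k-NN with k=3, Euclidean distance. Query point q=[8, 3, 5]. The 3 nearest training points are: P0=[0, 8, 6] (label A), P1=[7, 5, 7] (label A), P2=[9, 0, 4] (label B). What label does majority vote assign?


d(q,P0) = 9.4868  (label A)
d(q,P1) = 3.0  (label A)
d(q,P2) = 3.3166  (label B)
Votes: A=2, B=1
Majority → A

A


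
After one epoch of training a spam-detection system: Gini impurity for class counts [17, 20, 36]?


Probabilities: [17/73, 20/73, 36/73] ≈ [0.2329, 0.274, 0.4932]
Σpᵢ² = (289 + 400 + 1296)/73² = 1985/5329
Gini = 1 - Σpᵢ² = 1 - 1985/5329 = 0.6275

0.6275


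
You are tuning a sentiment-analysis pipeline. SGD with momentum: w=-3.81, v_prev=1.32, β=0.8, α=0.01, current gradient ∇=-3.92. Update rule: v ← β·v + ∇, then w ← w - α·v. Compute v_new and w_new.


v_new = 0.8·1.32 - 3.92 = 1.056 - 3.92 = -2.864
w_new = -3.81 - 0.01·-2.864 = -3.81 + 0.02864 = -3.78136

v_new=-2.864, w_new=-3.78136


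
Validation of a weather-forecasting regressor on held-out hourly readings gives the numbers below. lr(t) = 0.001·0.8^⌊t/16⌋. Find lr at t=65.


n_drops = ⌊65/16⌋ = 4
lr = 0.001·0.8^4 = 0.001·0.4096 = 0.0004096

0.0004096
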